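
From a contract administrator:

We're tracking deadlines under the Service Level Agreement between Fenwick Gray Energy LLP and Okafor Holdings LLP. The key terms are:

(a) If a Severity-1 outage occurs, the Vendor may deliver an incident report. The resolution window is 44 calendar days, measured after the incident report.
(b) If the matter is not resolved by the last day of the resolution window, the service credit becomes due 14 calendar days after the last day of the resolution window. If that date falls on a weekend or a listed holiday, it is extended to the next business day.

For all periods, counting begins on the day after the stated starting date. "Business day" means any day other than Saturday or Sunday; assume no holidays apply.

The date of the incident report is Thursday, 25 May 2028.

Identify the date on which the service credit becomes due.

The last day of the resolution window: 25 May 2028 + 44 days = 8 July 2028.
Adding 14 calendar days to 8 July 2028 gives 22 July 2028, which is the date on which the service credit becomes due. That falls on a Saturday, so it rolls to the next business day, Monday, 24 July 2028.

24 July 2028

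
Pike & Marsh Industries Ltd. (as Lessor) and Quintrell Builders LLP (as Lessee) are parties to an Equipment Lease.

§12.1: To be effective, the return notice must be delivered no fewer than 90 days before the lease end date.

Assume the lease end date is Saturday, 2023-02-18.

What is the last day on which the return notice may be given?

2022-11-20

2023-02-18 minus 90 days is 2022-11-20.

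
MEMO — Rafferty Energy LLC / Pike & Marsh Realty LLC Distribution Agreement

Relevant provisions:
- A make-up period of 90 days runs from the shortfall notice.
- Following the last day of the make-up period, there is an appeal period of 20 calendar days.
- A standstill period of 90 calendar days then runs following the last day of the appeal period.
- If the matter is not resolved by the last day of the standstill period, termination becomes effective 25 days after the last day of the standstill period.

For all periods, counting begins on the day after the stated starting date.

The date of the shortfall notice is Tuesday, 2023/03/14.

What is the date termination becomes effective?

2023/10/25

The last day of the make-up period: 2023/03/14 + 90 days = 2023/06/12.
The last day of the appeal period: 2023/06/12 + 20 days = 2023/07/02.
The last day of the standstill period: 2023/07/02 + 90 days = 2023/09/30.
The date termination becomes effective: 25 calendar days after 2023/09/30 is 2023/10/25.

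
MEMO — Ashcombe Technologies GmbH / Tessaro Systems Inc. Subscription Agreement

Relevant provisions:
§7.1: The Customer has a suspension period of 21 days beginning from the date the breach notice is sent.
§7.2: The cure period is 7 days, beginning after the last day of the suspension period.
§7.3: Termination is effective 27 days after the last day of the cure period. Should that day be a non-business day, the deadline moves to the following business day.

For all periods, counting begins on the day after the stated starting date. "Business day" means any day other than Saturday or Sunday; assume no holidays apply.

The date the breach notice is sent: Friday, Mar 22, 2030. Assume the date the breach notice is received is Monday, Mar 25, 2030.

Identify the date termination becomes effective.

Adding 21 calendar days to Mar 22, 2030 gives Apr 12, 2030, which is the last day of the suspension period.
The last day of the cure period: Apr 12, 2030 + 7 days = Apr 19, 2030.
The date termination becomes effective: Apr 19, 2030 + 27 days = May 16, 2030. May 16, 2030 is a Thursday, so no roll-forward applies.

May 16, 2030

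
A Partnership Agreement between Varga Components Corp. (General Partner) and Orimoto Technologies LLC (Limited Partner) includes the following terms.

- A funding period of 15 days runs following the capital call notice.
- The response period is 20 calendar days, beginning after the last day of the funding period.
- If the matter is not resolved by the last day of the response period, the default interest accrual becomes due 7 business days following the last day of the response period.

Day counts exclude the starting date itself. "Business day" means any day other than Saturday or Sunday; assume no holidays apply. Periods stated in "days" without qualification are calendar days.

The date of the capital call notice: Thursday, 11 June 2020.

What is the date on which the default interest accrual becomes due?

27 July 2020

The last day of the funding period: 15 calendar days after 11 June 2020 is 26 June 2020.
The last day of the response period: 20 calendar days after 26 June 2020 is 16 July 2020.
The date on which the default interest accrual becomes due: 7 business days after Thursday, 16 July 2020, skipping weekends — Jul 17, Jul 20, Jul 21, Jul 22, Jul 23, Jul 24, Jul 27 — lands on Monday, 27 July 2020.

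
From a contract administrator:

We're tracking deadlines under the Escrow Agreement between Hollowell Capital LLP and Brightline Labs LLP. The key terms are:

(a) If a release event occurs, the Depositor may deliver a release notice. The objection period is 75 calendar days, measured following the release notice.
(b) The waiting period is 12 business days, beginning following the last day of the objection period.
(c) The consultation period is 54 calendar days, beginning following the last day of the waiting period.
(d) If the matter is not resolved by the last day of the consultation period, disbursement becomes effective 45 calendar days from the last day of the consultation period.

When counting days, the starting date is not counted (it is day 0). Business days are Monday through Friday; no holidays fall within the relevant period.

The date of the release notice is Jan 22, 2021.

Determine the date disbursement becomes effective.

Jul 31, 2021

Adding 75 calendar days to Jan 22, 2021 gives Apr 7, 2021, which is the last day of the objection period.
From Wednesday, Apr 7, 2021, 12 business days (Apr 8, Apr 9, Apr 12, Apr 13, …, Apr 21, Apr 22, Apr 23, skipping weekends) brings us to Friday, Apr 23, 2021, which is the last day of the waiting period.
Adding 54 calendar days to Apr 23, 2021 gives Jun 16, 2021, which is the last day of the consultation period.
The date disbursement becomes effective: 45 calendar days after Jun 16, 2021 is Jul 31, 2021.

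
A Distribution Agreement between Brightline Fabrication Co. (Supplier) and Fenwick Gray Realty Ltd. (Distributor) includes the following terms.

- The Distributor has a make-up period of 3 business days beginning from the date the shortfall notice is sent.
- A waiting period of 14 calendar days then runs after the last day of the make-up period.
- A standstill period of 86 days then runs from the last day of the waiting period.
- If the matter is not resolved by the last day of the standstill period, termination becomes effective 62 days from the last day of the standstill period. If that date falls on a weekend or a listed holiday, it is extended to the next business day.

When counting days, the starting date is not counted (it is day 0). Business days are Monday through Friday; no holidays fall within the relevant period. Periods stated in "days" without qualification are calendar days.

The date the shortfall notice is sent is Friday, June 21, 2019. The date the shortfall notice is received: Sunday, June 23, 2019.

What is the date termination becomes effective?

December 5, 2019

The last day of the make-up period: 3 business days after Friday, June 21, 2019, skipping weekends — Jun 24, Jun 25, Jun 26 — lands on Wednesday, June 26, 2019.
The last day of the waiting period: June 26, 2019 + 14 days = July 10, 2019.
Adding 86 calendar days to July 10, 2019 gives October 4, 2019, which is the last day of the standstill period.
The date termination becomes effective: October 4, 2019 + 62 days = December 5, 2019. December 5, 2019 is a Thursday, so no roll-forward applies.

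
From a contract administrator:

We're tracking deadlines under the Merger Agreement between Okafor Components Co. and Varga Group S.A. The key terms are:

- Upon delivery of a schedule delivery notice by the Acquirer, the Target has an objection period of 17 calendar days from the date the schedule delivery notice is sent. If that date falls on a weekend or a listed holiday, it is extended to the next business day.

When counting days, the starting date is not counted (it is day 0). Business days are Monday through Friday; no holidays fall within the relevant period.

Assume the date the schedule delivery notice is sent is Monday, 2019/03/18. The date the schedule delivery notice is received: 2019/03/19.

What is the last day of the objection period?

2019/04/04

The last day of the objection period: 2019/03/18 + 17 days = 2019/04/04. 2019/04/04 is a Thursday, so no roll-forward applies.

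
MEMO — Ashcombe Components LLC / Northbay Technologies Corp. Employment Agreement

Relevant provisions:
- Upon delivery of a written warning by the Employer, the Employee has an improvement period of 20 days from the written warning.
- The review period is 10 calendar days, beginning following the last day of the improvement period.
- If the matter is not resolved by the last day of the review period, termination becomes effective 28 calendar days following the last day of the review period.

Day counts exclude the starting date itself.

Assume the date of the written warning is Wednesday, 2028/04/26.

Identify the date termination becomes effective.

The last day of the improvement period: 20 calendar days after 2028/04/26 is 2028/05/16.
Adding 10 calendar days to 2028/05/16 gives 2028/05/26, which is the last day of the review period.
Adding 28 calendar days to 2028/05/26 gives 2028/06/23, which is the date termination becomes effective.

2028/06/23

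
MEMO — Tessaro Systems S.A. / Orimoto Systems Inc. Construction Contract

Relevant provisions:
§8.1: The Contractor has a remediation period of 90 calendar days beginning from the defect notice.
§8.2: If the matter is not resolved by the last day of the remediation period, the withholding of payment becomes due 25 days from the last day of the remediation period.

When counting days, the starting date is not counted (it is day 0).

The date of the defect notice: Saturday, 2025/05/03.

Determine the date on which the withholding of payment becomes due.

2025/08/26

The last day of the remediation period: 90 calendar days after 2025/05/03 is 2025/08/01.
Adding 25 calendar days to 2025/08/01 gives 2025/08/26, which is the date on which the withholding of payment becomes due.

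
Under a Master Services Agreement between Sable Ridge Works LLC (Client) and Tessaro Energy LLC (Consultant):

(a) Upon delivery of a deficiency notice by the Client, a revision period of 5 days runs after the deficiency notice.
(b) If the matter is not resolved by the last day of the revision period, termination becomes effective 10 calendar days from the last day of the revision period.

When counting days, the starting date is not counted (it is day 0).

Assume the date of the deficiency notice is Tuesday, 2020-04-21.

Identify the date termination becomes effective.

The last day of the revision period: 5 calendar days after 2020-04-21 is 2020-04-26.
The date termination becomes effective: 2020-04-26 + 10 days = 2020-05-06.

2020-05-06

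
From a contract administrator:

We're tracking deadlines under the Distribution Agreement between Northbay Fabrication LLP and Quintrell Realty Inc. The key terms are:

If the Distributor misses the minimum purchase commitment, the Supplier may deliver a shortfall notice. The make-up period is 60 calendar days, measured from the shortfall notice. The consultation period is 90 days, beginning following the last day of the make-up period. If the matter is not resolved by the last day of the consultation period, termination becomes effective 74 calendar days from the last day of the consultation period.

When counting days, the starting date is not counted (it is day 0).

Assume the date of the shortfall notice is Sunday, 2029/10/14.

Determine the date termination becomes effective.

2030/05/26

Adding 60 calendar days to 2029/10/14 gives 2029/12/13, which is the last day of the make-up period.
The last day of the consultation period: 2029/12/13 + 90 days = 2030/03/13.
The date termination becomes effective: 74 calendar days after 2030/03/13 is 2030/05/26.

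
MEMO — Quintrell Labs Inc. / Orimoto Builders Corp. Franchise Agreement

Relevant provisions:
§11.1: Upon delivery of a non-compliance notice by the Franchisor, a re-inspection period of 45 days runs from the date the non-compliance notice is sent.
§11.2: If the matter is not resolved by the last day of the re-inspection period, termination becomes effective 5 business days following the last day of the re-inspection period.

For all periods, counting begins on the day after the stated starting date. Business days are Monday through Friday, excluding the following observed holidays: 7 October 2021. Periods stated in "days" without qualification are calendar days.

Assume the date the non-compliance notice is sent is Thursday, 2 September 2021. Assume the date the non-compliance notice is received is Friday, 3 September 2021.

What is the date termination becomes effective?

The last day of the re-inspection period: 45 calendar days after 2 September 2021 is 17 October 2021.
The date termination becomes effective: counting 5 business days from Sunday, 17 October 2021 (Oct 18, Oct 19, Oct 20, Oct 21, Oct 22, skipping weekends) reaches Friday, 22 October 2021.

22 October 2021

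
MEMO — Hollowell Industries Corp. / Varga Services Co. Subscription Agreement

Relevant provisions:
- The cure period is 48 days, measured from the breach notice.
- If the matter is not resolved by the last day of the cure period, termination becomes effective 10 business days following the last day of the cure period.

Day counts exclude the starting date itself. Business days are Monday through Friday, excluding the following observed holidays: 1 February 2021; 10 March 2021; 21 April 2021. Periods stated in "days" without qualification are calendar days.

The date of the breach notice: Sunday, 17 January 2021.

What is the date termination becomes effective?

22 March 2021

The last day of the cure period: 17 January 2021 + 48 days = 6 March 2021.
The date termination becomes effective: counting 10 business days from Saturday, 6 March 2021 (Mar 8, Mar 9, Mar 11, Mar 12, Mar 15, Mar 16, Mar 17, Mar 18, Mar 19, Mar 22, skipping weekends and the listed holiday on Mar 10) reaches Monday, 22 March 2021.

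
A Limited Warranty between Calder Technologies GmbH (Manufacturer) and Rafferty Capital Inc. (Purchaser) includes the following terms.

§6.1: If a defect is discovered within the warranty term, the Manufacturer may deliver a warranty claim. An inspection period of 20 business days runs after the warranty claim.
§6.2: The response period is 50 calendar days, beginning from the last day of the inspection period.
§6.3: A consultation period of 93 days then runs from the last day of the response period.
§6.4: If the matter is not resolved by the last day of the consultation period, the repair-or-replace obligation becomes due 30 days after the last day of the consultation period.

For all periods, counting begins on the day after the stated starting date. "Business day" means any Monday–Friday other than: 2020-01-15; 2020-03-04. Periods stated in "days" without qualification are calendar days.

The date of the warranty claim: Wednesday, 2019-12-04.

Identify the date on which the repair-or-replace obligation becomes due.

The last day of the inspection period: counting 20 business days from Wednesday, 2019-12-04 (Dec 5, Dec 6, Dec 9, Dec 10, …, Dec 30, Dec 31, Jan 1, skipping weekends) reaches Wednesday, 2020-01-01.
The last day of the response period: 50 calendar days after 2020-01-01 is 2020-02-20.
Adding 93 calendar days to 2020-02-20 gives 2020-05-23, which is the last day of the consultation period.
The date on which the repair-or-replace obligation becomes due: 30 calendar days after 2020-05-23 is 2020-06-22.

2020-06-22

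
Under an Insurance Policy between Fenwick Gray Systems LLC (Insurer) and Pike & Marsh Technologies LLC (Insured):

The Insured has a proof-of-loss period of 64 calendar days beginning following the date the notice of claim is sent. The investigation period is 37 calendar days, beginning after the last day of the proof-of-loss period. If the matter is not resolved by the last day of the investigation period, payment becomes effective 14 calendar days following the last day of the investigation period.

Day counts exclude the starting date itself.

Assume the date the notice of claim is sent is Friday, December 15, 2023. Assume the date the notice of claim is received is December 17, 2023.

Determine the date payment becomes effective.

Adding 64 calendar days to December 15, 2023 gives February 17, 2024, which is the last day of the proof-of-loss period.
Adding 37 calendar days to February 17, 2024 gives March 25, 2024, which is the last day of the investigation period.
The date payment becomes effective: 14 calendar days after March 25, 2024 is April 8, 2024.

April 8, 2024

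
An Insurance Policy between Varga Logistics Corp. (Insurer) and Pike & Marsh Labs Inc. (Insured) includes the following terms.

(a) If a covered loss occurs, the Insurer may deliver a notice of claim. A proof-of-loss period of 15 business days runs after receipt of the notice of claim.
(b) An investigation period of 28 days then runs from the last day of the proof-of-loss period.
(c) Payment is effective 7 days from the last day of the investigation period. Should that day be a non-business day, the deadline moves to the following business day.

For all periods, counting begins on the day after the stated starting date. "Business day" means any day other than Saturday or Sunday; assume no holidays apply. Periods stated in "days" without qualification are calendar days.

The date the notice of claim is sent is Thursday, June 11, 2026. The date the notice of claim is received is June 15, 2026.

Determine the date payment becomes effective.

August 10, 2026

From Monday, June 15, 2026, 15 business days (Jun 16, Jun 17, Jun 18, Jun 19, …, Jul 2, Jul 3, Jul 6, skipping weekends) brings us to Monday, July 6, 2026, which is the last day of the proof-of-loss period.
The last day of the investigation period: 28 calendar days after July 6, 2026 is August 3, 2026.
The date payment becomes effective: August 3, 2026 + 7 days = August 10, 2026. August 10, 2026 is a Monday, so no roll-forward applies.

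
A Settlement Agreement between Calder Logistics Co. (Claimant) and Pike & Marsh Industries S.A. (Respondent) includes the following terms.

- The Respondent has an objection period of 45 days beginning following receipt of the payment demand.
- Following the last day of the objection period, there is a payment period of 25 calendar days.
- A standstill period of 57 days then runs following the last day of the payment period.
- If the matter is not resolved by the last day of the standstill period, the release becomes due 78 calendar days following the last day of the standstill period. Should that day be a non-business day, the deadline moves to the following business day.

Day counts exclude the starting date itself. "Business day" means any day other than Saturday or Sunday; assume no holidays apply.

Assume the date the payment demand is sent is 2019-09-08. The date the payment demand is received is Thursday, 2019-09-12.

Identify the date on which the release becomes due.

The last day of the objection period: 2019-09-12 + 45 days = 2019-10-27.
The last day of the payment period: 2019-10-27 + 25 days = 2019-11-21.
The last day of the standstill period: 57 calendar days after 2019-11-21 is 2020-01-17.
The date on which the release becomes due: 78 calendar days after 2020-01-17 is 2020-04-04. That falls on a Saturday, so it rolls to the next business day, Monday, 2020-04-06.

2020-04-06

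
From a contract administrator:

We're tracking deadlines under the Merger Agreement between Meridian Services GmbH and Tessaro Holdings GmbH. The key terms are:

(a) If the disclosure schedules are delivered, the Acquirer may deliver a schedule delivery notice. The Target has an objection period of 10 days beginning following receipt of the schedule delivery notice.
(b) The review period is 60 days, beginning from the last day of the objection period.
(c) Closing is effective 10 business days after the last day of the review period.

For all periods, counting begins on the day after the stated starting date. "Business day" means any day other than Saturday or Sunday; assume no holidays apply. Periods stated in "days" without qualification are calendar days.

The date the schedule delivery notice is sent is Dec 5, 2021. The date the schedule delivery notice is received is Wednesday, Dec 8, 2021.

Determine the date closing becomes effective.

The last day of the objection period: Dec 8, 2021 + 10 days = Dec 18, 2021.
The last day of the review period: 60 calendar days after Dec 18, 2021 is Feb 16, 2022.
The date closing becomes effective: counting 10 business days from Wednesday, Feb 16, 2022 (Feb 17, Feb 18, Feb 21, Feb 22, Feb 23, Feb 24, Feb 25, Feb 28, Mar 1, Mar 2, skipping weekends) reaches Wednesday, Mar 2, 2022.

Mar 2, 2022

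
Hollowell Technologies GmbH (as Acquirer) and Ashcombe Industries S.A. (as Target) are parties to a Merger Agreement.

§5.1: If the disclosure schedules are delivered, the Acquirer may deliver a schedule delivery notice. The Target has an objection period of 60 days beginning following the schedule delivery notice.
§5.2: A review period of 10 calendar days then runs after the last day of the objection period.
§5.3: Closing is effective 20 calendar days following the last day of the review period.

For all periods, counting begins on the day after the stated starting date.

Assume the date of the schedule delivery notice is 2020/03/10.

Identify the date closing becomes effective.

The last day of the objection period: 2020/03/10 + 60 days = 2020/05/09.
The last day of the review period: 2020/05/09 + 10 days = 2020/05/19.
Adding 20 calendar days to 2020/05/19 gives 2020/06/08, which is the date closing becomes effective.

2020/06/08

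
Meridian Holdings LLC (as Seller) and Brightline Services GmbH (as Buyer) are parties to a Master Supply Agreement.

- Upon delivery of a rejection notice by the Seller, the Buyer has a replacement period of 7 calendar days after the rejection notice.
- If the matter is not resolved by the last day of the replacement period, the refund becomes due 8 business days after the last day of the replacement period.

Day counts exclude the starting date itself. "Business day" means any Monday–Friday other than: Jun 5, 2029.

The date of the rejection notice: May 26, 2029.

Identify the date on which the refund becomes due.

Jun 14, 2029

Adding 7 calendar days to May 26, 2029 gives Jun 2, 2029, which is the last day of the replacement period.
From Saturday, Jun 2, 2029, 8 business days (Jun 4, Jun 6, Jun 7, Jun 8, Jun 11, Jun 12, Jun 13, Jun 14, skipping weekends and the listed holiday on Jun 5) brings us to Thursday, Jun 14, 2029, which is the date on which the refund becomes due.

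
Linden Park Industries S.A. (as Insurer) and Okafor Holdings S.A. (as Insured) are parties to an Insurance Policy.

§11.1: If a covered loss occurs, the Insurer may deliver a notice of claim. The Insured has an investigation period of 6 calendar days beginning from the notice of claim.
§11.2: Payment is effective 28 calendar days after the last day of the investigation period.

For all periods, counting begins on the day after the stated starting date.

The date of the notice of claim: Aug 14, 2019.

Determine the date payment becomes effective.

Sep 17, 2019

The last day of the investigation period: 6 calendar days after Aug 14, 2019 is Aug 20, 2019.
Adding 28 calendar days to Aug 20, 2019 gives Sep 17, 2019, which is the date payment becomes effective.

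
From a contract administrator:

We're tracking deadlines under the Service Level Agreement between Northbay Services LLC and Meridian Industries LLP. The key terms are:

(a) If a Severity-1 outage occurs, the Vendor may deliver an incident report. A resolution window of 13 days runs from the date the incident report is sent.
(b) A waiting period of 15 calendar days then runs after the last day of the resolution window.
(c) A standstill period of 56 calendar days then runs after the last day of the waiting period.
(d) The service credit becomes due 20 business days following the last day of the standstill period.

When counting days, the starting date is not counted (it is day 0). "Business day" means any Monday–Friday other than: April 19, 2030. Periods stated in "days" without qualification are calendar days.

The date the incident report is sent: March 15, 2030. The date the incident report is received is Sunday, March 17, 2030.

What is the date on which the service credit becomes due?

The last day of the resolution window: 13 calendar days after March 15, 2030 is March 28, 2030.
The last day of the waiting period: 15 calendar days after March 28, 2030 is April 12, 2030.
The last day of the standstill period: 56 calendar days after April 12, 2030 is June 7, 2030.
The date on which the service credit becomes due: counting 20 business days from Friday, June 7, 2030 (Jun 10, Jun 11, Jun 12, Jun 13, …, Jul 3, Jul 4, Jul 5, skipping weekends) reaches Friday, July 5, 2030.

July 5, 2030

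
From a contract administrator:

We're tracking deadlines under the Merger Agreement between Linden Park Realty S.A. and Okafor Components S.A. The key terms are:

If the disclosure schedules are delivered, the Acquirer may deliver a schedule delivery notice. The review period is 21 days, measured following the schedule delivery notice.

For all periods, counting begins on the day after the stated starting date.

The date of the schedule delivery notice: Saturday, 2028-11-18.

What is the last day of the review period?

2028-12-09

Adding 21 calendar days to 2028-11-18 gives 2028-12-09, which is the last day of the review period.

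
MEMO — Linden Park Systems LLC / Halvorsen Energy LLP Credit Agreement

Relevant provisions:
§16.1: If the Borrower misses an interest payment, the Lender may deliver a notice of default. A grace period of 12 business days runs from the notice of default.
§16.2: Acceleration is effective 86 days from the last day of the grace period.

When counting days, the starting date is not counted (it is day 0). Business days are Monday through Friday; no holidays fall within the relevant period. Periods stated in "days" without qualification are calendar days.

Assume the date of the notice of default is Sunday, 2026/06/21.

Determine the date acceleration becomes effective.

2026/10/01

The last day of the grace period: counting 12 business days from Sunday, 2026/06/21 (Jun 22, Jun 23, Jun 24, Jun 25, …, Jul 3, Jul 6, Jul 7, skipping weekends) reaches Tuesday, 2026/07/07.
The date acceleration becomes effective: 86 calendar days after 2026/07/07 is 2026/10/01.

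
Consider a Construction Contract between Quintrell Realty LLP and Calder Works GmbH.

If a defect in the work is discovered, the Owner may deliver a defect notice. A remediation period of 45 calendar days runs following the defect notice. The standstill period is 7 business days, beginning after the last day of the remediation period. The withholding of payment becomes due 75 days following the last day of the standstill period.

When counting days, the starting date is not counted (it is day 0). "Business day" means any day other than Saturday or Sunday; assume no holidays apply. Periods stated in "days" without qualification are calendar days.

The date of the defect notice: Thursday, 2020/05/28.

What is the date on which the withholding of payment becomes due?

2020/10/04

The last day of the remediation period: 2020/05/28 + 45 days = 2020/07/12.
The last day of the standstill period: counting 7 business days from Sunday, 2020/07/12 (Jul 13, Jul 14, Jul 15, Jul 16, Jul 17, Jul 20, Jul 21, skipping weekends) reaches Tuesday, 2020/07/21.
The date on which the withholding of payment becomes due: 75 calendar days after 2020/07/21 is 2020/10/04.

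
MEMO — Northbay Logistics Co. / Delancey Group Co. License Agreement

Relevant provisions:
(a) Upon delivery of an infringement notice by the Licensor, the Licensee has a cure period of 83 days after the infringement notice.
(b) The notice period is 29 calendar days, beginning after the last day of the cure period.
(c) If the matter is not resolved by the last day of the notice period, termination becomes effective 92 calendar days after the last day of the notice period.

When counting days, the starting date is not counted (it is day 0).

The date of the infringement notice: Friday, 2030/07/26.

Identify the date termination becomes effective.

2031/02/15

The last day of the cure period: 2030/07/26 + 83 days = 2030/10/17.
The last day of the notice period: 29 calendar days after 2030/10/17 is 2030/11/15.
The date termination becomes effective: 2030/11/15 + 92 days = 2031/02/15.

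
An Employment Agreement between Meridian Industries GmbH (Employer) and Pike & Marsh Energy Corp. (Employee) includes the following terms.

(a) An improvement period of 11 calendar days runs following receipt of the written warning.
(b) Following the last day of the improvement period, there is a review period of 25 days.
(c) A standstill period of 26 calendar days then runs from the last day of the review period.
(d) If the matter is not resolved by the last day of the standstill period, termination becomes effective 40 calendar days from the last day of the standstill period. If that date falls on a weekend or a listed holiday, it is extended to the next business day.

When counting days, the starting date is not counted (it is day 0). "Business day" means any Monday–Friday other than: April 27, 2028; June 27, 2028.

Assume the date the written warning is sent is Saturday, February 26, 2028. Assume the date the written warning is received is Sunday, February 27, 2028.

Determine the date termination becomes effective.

The last day of the improvement period: February 27, 2028 + 11 days = March 9, 2028.
The last day of the review period: March 9, 2028 + 25 days = April 3, 2028.
The last day of the standstill period: April 3, 2028 + 26 days = April 29, 2028.
The date termination becomes effective: April 29, 2028 + 40 days = June 8, 2028. June 8, 2028 is a Thursday and is not a listed holiday, so no roll-forward applies.

June 8, 2028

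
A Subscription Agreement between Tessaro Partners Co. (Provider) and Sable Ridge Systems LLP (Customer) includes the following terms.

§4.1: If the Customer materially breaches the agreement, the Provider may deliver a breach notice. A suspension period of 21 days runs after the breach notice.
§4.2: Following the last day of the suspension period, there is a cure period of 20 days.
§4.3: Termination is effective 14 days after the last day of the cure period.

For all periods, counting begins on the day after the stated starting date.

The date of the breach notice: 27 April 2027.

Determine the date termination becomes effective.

Adding 21 calendar days to 27 April 2027 gives 18 May 2027, which is the last day of the suspension period.
The last day of the cure period: 20 calendar days after 18 May 2027 is 7 June 2027.
The date termination becomes effective: 7 June 2027 + 14 days = 21 June 2027.

21 June 2027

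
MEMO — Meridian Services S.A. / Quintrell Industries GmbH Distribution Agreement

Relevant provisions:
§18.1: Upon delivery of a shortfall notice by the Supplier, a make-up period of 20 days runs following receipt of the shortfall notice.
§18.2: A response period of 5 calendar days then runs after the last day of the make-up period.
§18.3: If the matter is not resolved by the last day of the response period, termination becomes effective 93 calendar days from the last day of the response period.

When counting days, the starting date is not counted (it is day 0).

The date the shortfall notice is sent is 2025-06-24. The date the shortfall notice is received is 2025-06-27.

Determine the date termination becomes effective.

2025-10-23

The last day of the make-up period: 20 calendar days after 2025-06-27 is 2025-07-17.
Adding 5 calendar days to 2025-07-17 gives 2025-07-22, which is the last day of the response period.
The date termination becomes effective: 2025-07-22 + 93 days = 2025-10-23.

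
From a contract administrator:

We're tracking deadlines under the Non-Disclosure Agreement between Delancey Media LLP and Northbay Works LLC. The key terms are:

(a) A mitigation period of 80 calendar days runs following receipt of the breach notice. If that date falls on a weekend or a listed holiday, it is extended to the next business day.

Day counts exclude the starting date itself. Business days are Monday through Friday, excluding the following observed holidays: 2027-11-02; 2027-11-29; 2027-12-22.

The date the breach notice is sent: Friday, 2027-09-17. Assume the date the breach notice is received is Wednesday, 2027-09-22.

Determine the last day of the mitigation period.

2027-12-13

The last day of the mitigation period: 2027-09-22 + 80 days = 2027-12-11. That falls on a Saturday, so it rolls to the next business day, Monday, 2027-12-13.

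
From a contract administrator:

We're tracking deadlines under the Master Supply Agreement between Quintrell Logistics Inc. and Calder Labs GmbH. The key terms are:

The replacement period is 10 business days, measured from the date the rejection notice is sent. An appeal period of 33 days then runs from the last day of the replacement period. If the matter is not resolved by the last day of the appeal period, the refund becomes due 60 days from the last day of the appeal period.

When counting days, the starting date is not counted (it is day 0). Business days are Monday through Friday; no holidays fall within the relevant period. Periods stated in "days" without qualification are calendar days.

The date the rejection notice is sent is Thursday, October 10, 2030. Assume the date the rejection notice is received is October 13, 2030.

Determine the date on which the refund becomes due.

January 25, 2031

The last day of the replacement period: 10 business days after Thursday, October 10, 2030, skipping weekends — Oct 11, Oct 14, Oct 15, Oct 16, Oct 17, Oct 18, Oct 21, Oct 22, Oct 23, Oct 24 — lands on Thursday, October 24, 2030.
The last day of the appeal period: 33 calendar days after October 24, 2030 is November 26, 2030.
The date on which the refund becomes due: November 26, 2030 + 60 days = January 25, 2031.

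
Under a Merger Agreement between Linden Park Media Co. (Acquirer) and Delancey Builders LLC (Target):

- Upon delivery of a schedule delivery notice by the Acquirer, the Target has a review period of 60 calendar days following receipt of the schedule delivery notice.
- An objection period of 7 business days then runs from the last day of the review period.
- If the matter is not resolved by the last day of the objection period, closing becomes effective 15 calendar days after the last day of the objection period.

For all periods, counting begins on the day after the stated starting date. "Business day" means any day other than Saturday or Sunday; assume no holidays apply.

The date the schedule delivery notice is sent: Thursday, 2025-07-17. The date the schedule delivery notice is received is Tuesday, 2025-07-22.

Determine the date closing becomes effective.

2025-10-15

The last day of the review period: 2025-07-22 + 60 days = 2025-09-20.
From Saturday, 2025-09-20, 7 business days (Sep 22, Sep 23, Sep 24, Sep 25, Sep 26, Sep 29, Sep 30, skipping weekends) brings us to Tuesday, 2025-09-30, which is the last day of the objection period.
Adding 15 calendar days to 2025-09-30 gives 2025-10-15, which is the date closing becomes effective.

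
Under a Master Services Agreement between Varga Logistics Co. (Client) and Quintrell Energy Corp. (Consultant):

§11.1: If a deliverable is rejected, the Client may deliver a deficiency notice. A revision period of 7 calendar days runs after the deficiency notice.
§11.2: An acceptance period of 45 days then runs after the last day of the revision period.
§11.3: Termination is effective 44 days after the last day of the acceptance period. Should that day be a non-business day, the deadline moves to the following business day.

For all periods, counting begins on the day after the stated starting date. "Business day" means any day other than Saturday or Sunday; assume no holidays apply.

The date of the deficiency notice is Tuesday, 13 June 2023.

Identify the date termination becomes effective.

18 September 2023

Adding 7 calendar days to 13 June 2023 gives 20 June 2023, which is the last day of the revision period.
The last day of the acceptance period: 45 calendar days after 20 June 2023 is 4 August 2023.
Adding 44 calendar days to 4 August 2023 gives 17 September 2023, which is the date termination becomes effective. That falls on a Sunday, so it rolls to the next business day, Monday, 18 September 2023.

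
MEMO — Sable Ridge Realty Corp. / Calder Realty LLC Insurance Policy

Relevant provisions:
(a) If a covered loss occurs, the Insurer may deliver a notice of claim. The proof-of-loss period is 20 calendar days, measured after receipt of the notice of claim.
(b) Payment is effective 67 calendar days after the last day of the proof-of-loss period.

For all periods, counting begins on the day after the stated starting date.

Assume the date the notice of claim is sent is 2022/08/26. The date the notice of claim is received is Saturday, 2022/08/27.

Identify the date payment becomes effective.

2022/11/22

The last day of the proof-of-loss period: 2022/08/27 + 20 days = 2022/09/16.
The date payment becomes effective: 2022/09/16 + 67 days = 2022/11/22.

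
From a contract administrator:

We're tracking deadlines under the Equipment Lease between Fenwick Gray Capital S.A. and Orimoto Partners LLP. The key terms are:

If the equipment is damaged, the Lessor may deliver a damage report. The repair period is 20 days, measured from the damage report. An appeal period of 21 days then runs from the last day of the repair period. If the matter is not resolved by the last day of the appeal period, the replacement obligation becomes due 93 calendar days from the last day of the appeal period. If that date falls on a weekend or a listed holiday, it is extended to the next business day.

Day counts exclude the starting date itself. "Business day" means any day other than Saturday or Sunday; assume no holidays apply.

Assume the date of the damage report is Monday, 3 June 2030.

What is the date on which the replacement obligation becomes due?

15 October 2030

The last day of the repair period: 20 calendar days after 3 June 2030 is 23 June 2030.
Adding 21 calendar days to 23 June 2030 gives 14 July 2030, which is the last day of the appeal period.
The date on which the replacement obligation becomes due: 93 calendar days after 14 July 2030 is 15 October 2030. 15 October 2030 is a Tuesday, so no roll-forward applies.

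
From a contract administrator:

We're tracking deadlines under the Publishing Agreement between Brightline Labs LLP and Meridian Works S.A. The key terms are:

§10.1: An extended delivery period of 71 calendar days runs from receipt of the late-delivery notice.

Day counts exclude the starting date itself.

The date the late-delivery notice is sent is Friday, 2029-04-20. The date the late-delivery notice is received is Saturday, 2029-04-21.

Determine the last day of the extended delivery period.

Adding 71 calendar days to 2029-04-21 gives 2029-07-01, which is the last day of the extended delivery period.

2029-07-01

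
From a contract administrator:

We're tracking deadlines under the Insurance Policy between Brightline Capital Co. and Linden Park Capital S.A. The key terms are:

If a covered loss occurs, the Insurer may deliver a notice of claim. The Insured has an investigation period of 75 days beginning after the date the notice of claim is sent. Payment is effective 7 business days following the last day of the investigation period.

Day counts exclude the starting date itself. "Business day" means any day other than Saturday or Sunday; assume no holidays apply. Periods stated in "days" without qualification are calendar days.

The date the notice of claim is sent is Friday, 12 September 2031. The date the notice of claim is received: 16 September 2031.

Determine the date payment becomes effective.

5 December 2031

Adding 75 calendar days to 12 September 2031 gives 26 November 2031, which is the last day of the investigation period.
From Wednesday, 26 November 2031, 7 business days (Nov 27, Nov 28, Dec 1, Dec 2, Dec 3, Dec 4, Dec 5, skipping weekends) brings us to Friday, 5 December 2031, which is the date payment becomes effective.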